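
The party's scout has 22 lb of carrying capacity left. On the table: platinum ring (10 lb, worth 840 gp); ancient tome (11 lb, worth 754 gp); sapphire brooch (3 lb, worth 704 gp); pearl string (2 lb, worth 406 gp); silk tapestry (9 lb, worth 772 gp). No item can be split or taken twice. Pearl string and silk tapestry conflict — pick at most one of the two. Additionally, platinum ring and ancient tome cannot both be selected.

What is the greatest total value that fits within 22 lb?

Platinum ring + sapphire brooch + silk tapestry uses 22 of the 22 lb and totals 2316.
Next best is platinum ring + sapphire brooch + pearl string at 1950 (15 lb) — short by 366.

2316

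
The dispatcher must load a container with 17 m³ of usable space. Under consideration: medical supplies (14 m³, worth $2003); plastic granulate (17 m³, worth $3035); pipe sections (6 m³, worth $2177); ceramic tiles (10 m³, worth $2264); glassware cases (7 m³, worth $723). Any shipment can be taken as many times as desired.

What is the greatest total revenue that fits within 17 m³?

4441

A density-first pass picks 2×pipe sections — 4354 at 12 m³.
The 6 m³ tied up in pipe sections is better spent on ceramic tiles — total rises to 4441 (16 m³).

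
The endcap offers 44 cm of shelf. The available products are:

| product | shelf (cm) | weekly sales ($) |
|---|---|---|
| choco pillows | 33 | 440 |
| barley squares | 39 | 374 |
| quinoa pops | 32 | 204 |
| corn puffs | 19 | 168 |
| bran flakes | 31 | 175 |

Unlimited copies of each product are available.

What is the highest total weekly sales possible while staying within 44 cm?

Ranking by ratio (weekly sales/cm): choco pillows 13.33, barley squares 9.59, corn puffs 8.84, quinoa pops 6.38.
Best packing: choco pillows — 33 cm, 440 total.
Nothing else within 44 cm beats 440.

440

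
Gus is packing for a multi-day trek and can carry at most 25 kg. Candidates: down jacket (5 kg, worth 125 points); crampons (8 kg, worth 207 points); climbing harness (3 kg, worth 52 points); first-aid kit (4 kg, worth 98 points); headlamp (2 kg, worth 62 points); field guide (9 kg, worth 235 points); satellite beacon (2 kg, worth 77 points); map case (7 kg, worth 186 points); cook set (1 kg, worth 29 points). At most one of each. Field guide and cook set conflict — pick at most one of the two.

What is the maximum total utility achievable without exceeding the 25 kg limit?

686

Best packing: down jacket + crampons + headlamp + satellite beacon + map case + cook set — 25 kg, 686 total.
Next best is down jacket + headlamp + field guide + satellite beacon + map case at 685 (25 kg) — short by 1.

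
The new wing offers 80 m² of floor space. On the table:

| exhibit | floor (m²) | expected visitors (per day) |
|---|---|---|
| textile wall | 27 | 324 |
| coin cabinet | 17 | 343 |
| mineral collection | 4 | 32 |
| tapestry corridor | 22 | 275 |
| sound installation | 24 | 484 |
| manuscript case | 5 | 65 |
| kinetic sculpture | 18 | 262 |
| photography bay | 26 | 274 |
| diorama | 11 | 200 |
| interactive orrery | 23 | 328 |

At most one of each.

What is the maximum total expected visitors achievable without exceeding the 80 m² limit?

1420

A density-first pass picks coin cabinet + mineral collection + sound installation + manuscript case + kinetic sculpture + diorama — 1386 at 79 m².
Replace mineral collection and kinetic sculpture with interactive orrery: the trade gains 34 net, giving 1420 at 80 m².
That's the maximum — no swap from here does better than 1420.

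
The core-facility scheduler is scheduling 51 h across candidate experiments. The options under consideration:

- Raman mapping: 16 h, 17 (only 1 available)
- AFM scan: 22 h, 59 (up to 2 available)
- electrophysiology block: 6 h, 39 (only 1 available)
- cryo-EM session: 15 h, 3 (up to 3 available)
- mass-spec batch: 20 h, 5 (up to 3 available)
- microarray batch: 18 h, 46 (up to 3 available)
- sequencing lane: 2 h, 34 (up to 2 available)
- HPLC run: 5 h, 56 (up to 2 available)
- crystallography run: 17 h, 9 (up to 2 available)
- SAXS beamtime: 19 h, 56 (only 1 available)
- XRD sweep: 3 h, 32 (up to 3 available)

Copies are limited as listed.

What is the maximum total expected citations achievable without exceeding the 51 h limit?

374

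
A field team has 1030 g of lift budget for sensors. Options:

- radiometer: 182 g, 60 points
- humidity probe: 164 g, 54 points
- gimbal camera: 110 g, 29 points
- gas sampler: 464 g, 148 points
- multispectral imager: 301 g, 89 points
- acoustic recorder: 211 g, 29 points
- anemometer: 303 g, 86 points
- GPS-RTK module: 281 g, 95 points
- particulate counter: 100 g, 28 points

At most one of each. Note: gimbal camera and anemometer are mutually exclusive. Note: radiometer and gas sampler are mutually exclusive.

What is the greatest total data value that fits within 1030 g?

326

Humidity probe + gimbal camera + gas sampler + GPS-RTK module uses 1019 of the 1030 g and totals 326.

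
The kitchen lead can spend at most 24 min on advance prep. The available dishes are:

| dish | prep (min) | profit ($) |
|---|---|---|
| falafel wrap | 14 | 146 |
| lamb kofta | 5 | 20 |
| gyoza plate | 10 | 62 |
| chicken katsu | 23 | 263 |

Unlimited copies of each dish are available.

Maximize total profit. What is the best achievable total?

Best packing: chicken katsu — 23 min, 263 total.
Nothing else within 24 min beats 263.

263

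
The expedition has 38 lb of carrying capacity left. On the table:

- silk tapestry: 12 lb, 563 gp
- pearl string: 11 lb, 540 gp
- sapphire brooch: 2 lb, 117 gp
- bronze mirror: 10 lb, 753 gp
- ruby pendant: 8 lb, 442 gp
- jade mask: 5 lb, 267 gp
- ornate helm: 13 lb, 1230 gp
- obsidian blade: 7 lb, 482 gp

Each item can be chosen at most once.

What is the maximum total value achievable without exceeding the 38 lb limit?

The ratio heuristic lands on sapphire brooch + bronze mirror + jade mask + ornate helm + obsidian blade (2849) but leaves 1 lb idle.
Dropping sapphire brooch and jade mask frees 7 lb; slotting in ruby pendant (8 lb) lifts the total to 2907 at 38 lb.

2907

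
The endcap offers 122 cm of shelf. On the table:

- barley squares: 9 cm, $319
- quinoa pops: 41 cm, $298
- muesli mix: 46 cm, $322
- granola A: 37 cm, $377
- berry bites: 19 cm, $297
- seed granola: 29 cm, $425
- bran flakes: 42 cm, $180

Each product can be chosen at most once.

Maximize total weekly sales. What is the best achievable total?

1443

Filling by ratio: barley squares + granola A + berry bites + seed granola for 1418, with 28 cm left unused.
The 19 cm tied up in berry bites is better spent on muesli mix — total rises to 1443 (121 cm).
The spare 1 cm is too small for any remaining product, and no exchange beats 1443.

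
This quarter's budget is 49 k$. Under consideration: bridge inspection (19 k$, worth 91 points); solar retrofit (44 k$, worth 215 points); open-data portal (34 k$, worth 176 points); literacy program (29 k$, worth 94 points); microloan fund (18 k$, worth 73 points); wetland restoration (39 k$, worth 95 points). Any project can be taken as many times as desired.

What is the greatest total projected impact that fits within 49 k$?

215

Density check — open-data portal 5.18, solar retrofit 4.89, bridge inspection 4.79, microloan fund 4.06 are the best per k$.
Greedy by ratio would take open-data portal: 34 k$ used, total 176.
The 34 k$ tied up in open-data portal is better spent on solar retrofit — total rises to 215 (44 k$).
Nothing else within 49 k$ beats 215.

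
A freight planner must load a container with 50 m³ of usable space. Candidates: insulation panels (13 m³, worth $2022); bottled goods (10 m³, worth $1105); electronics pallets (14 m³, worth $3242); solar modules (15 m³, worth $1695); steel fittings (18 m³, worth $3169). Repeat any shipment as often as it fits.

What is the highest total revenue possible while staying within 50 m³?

9726

Taking 3×electronics pallets: 42 m³ used, 9726 in revenue.
No other feasible combination exceeds 9726.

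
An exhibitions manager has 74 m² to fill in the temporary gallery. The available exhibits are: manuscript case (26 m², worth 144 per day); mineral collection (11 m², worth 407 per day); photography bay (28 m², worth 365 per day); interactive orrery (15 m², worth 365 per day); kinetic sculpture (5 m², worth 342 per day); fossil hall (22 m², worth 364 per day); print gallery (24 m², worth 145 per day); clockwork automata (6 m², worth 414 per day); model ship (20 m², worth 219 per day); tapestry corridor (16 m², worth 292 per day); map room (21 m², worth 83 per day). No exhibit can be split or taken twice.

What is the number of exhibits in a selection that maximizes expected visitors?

6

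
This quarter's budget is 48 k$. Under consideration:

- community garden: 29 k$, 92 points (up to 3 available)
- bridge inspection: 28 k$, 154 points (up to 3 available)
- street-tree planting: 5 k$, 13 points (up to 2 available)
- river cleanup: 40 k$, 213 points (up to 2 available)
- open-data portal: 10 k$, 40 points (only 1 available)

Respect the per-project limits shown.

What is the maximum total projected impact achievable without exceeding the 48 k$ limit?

Greedy by ratio would take bridge inspection + 2×street-tree planting + open-data portal: 48 k$ used, total 220.
Replace bridge inspection and street-tree planting and open-data portal with river cleanup: the trade gains 6 net, giving 226 at 45 k$.
That's the maximum — no swap from here does better than 226.

226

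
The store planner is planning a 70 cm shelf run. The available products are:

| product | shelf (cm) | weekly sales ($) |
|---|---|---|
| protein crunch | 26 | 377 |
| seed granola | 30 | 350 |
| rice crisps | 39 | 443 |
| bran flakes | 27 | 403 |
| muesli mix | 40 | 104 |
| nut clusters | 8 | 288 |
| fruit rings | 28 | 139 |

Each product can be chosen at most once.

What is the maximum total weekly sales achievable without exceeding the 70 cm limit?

The ratio ordering already packs tightly: protein crunch + bran flakes + nut clusters, 61 cm, 1068.
Next best is seed granola + bran flakes + nut clusters at 1041 (65 cm) — short by 27.

1068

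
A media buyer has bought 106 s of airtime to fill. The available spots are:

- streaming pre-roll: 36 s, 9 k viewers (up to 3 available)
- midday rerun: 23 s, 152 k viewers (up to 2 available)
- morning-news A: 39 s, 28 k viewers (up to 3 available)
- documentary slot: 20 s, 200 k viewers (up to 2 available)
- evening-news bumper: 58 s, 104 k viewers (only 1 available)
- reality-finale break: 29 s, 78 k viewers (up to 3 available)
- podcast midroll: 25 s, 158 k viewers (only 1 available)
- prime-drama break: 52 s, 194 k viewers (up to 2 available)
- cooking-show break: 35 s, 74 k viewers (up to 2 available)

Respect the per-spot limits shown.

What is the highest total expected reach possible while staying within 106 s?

710

By expected reach per s: documentary slot 10.00, midday rerun 6.61, podcast midroll 6.32, prime-drama break 3.73 lead.
The ratio heuristic lands on 2×midday rerun + 2×documentary slot (704) but leaves 20 s idle.
The 23 s tied up in midday rerun is better spent on podcast midroll — total rises to 710 (88 s).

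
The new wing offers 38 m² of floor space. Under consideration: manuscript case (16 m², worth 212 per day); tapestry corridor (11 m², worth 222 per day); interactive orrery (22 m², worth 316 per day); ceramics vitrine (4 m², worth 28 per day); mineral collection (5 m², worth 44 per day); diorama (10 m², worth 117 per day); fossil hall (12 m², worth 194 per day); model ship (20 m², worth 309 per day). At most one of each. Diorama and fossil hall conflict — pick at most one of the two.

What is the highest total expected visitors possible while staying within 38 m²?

Ranking by ratio (expected visitors/m²): tapestry corridor 20.18, fossil hall 16.17, model ship 15.45.
Tapestry corridor + interactive orrery + mineral collection uses 38 of the 38 m² and totals 582.
Runner-up tapestry corridor + mineral collection + model ship tops out at 575.

582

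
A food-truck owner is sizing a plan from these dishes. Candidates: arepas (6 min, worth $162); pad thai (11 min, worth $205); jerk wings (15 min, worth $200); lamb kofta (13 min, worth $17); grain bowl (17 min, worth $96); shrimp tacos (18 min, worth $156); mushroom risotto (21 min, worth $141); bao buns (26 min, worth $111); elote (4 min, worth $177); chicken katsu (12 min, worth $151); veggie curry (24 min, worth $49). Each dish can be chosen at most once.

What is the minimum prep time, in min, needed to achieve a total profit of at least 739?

36

Need the lightest bundle worth ≥ 739.
arepas + pad thai + jerk wings + elote: 744 profit at 36 min.
Any bundle with less than 36 min falls short of 739.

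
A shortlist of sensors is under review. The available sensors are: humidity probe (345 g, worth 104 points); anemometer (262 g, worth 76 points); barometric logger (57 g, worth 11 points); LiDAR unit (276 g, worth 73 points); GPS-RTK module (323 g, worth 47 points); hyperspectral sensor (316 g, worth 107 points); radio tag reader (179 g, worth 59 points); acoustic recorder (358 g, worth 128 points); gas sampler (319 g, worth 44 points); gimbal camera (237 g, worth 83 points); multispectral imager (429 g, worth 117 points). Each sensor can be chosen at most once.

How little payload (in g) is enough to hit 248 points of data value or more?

Need the lightest bundle worth ≥ 248.
hyperspectral sensor + radio tag reader + gimbal camera reaches 249 using 732 g.
Below 732 g the best achievable stays under 248.

732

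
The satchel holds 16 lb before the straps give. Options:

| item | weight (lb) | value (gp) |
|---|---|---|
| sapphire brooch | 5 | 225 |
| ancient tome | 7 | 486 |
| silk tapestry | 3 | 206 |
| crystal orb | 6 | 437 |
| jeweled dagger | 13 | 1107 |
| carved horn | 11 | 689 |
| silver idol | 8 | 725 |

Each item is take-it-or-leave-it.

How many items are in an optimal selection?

Best achievable value is 1313.
silk tapestry + jeweled dagger hits 1313 at 16 lb.
All optima have 2 items.

2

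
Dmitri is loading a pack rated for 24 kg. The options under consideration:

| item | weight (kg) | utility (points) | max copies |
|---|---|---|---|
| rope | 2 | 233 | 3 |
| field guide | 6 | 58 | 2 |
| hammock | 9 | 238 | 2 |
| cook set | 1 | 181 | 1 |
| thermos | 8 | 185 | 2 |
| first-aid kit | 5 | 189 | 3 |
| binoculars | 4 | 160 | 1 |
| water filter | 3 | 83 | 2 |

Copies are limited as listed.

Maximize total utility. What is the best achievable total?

1501

Best packing: 3×rope + cook set + 2×first-aid kit + binoculars + water filter — 24 kg, 1501 total.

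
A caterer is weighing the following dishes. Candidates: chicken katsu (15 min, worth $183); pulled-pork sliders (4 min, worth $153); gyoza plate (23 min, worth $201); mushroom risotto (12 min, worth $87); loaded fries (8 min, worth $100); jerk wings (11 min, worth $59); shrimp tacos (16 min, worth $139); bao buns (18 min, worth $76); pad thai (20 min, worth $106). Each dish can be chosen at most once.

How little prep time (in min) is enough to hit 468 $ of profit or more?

35

Minimise min subject to total profit ≥ 468.
chicken katsu + pulled-pork sliders + shrimp tacos reaches 475 using 35 min.
Any bundle with less than 35 min falls short of 468.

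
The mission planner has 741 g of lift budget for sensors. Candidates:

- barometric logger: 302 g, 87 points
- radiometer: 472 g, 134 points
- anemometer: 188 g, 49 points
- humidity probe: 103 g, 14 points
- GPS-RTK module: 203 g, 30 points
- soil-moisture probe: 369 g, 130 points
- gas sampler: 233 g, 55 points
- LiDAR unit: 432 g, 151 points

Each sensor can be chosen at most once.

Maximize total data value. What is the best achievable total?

Greedy by ratio would take barometric logger + soil-moisture probe: 671 g used, total 217.
Replace soil-moisture probe with LiDAR unit: the trade gains 21 net, giving 238 at 734 g.
The spare 7 g is too small for any remaining sensor, and no exchange beats 238.

238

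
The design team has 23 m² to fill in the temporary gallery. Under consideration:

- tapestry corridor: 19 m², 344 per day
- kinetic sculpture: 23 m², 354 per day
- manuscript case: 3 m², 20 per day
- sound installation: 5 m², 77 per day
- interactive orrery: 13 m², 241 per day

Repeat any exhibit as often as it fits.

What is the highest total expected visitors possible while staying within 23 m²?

The ratio ordering already packs tightly: 2×sound installation + interactive orrery, 23 m², 395.
Nothing else within 23 m² beats 395.

395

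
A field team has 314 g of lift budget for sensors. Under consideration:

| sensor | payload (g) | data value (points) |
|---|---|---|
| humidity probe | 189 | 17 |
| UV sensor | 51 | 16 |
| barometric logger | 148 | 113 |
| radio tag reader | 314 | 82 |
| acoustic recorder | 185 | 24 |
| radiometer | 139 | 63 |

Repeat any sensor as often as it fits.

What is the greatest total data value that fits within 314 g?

226

By data value per g: barometric logger 0.76, radiometer 0.45, UV sensor 0.31, radio tag reader 0.26 lead.
Best packing: 2×barometric logger — 296 g, 226 total.
That's the maximum — no swap from here does better than 226.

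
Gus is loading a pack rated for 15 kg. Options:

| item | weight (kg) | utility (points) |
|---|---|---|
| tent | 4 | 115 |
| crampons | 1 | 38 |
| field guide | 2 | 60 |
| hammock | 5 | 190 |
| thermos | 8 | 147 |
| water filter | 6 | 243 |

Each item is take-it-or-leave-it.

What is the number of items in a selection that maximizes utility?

Optimal total is 548.
One optimal bundle: tent + hammock + water filter (15 kg).
All optima have 3 items.

3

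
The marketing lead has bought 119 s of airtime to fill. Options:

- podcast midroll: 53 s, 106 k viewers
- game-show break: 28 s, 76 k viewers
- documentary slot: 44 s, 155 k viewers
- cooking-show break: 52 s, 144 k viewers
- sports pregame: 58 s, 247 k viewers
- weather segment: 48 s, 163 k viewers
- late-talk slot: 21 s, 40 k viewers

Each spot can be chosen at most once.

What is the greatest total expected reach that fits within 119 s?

410

The ratio heuristic lands on documentary slot + sports pregame (402) but leaves 17 s idle.
Replace documentary slot with weather segment: the trade gains 8 net, giving 410 at 106 s.
An exhaustive check of the 128 subsets confirms 410.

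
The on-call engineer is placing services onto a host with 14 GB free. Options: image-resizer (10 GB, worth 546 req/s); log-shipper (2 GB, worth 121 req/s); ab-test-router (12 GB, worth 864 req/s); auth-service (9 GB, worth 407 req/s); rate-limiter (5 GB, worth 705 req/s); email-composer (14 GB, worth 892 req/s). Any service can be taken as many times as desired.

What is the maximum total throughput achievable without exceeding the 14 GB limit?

1652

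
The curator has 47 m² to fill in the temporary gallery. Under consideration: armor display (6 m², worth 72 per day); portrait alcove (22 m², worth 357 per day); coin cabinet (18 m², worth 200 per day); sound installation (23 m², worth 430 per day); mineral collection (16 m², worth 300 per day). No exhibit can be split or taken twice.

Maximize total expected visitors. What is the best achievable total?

802

The ratio ordering already packs tightly: armor display + sound installation + mineral collection, 45 m², 802.
The closest alternative, portrait alcove + sound installation, reaches only 787.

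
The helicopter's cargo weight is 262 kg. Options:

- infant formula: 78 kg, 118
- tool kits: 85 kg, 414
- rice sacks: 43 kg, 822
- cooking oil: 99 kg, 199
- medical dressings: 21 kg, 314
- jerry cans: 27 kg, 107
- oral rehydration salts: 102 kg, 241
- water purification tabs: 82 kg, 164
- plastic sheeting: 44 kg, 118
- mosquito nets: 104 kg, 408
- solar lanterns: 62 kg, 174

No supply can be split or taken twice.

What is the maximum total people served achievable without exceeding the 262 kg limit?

Greedy by ratio would take tool kits + rice sacks + medical dressings + jerry cans + solar lanterns: 238 kg used, total 1831.
Dropping jerry cans and solar lanterns frees 89 kg; slotting in mosquito nets (104 kg) lifts the total to 1958 at 253 kg.
Runner-up tool kits + rice sacks + medical dressings + plastic sheeting + solar lanterns tops out at 1842.

1958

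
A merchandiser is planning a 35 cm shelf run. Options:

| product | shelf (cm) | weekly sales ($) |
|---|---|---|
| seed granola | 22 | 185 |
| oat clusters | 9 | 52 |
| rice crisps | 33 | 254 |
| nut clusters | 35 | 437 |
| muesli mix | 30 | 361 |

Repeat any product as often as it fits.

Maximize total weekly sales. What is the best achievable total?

437

Density check — nut clusters 12.49, muesli mix 12.03, seed granola 8.41 are the best per cm.
Nut clusters uses 35 of the 35 cm and totals 437.
No other feasible combination exceeds 437.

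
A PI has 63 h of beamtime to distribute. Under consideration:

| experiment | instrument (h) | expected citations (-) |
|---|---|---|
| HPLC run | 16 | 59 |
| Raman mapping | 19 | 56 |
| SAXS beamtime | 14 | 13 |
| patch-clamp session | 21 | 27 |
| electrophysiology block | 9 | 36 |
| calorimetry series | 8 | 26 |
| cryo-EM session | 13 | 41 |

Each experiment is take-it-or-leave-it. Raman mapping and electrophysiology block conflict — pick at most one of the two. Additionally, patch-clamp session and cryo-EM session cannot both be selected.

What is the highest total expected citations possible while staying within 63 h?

182

Density check — electrophysiology block 4.00, HPLC run 3.69, calorimetry series 3.25, cryo-EM session 3.15 are the best per h.
Filling by ratio: HPLC run + SAXS beamtime + electrophysiology block + calorimetry series + cryo-EM session for 175, with 3 h left unused.
Replace SAXS beamtime and electrophysiology block with Raman mapping: the trade gains 7 net, giving 182 at 56 h.
The spare 7 h is too small for any remaining experiment, and no feasible exchange beats 182.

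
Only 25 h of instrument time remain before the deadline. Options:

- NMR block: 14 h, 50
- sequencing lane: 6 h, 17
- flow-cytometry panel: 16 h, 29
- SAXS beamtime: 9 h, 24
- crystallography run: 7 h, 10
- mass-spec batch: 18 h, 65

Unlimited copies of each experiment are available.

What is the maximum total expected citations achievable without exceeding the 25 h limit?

By expected citations per h: mass-spec batch 3.61, NMR block 3.57, sequencing lane 2.83 lead.
Taking sequencing lane + mass-spec batch: 24 h used, 82 in expected citations.
Nothing else within 25 h beats 82.

82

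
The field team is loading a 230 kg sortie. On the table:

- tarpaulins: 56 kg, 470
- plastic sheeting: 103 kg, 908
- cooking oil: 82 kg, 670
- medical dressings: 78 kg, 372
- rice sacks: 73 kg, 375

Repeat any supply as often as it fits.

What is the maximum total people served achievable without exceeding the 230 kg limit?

1880

Ranking by ratio (people served/kg): plastic sheeting 8.82, tarpaulins 8.39, cooking oil 8.17.
Filling by ratio: 2×plastic sheeting for 1816, with 24 kg left unused.
Replace 2×plastic sheeting with 4×tarpaulins: the trade gains 64 net, giving 1880 at 224 kg.
That's the maximum — no swap from here does better than 1880.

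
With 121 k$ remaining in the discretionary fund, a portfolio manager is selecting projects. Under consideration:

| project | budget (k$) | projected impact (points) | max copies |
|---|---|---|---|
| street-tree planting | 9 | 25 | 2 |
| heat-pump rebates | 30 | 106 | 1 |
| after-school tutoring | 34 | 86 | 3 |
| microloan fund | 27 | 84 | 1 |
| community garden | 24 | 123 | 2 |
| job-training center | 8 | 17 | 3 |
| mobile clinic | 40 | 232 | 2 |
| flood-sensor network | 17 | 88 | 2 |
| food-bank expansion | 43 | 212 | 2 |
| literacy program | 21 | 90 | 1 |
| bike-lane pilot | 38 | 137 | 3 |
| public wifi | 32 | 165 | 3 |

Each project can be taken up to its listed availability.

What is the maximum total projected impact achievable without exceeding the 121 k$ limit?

675

Greedy by ratio would take 2×mobile clinic + 2×flood-sensor network: 114 k$ used, total 640.
Replace flood-sensor network with community garden: the trade gains 35 net, giving 675 at 121 k$.
No other feasible combination exceeds 675.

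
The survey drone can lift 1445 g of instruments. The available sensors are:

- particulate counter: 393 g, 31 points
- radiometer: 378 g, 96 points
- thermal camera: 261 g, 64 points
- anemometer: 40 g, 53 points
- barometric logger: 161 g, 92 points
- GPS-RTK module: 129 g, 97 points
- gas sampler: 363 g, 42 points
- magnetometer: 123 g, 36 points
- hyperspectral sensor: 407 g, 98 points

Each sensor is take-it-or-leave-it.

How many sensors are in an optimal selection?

6

The maximum data value within 1445 g is 500.
radiometer + thermal camera + anemometer + barometric logger + GPS-RTK module + hyperspectral sensor hits 500 at 1376 g.
Any selection reaching 500 contains exactly 6 sensors.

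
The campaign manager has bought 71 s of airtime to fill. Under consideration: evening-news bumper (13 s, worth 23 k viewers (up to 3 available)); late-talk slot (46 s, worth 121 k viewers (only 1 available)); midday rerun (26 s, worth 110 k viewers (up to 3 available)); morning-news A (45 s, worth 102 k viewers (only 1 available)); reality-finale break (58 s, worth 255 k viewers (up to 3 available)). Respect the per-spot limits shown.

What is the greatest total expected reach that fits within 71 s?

278

Evening-news bumper + reality-finale break uses 71 of the 71 s and totals 278.
No other feasible combination exceeds 278.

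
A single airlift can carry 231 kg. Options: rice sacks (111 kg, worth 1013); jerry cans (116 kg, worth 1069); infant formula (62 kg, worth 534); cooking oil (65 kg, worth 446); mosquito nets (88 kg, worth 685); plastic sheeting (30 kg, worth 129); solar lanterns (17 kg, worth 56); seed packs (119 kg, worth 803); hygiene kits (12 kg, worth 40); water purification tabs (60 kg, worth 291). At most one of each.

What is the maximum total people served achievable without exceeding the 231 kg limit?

Rice sacks + jerry cans uses 227 of the 231 kg and totals 2082.
Every other selection either busts 231 kg or fails to beat 2082.

2082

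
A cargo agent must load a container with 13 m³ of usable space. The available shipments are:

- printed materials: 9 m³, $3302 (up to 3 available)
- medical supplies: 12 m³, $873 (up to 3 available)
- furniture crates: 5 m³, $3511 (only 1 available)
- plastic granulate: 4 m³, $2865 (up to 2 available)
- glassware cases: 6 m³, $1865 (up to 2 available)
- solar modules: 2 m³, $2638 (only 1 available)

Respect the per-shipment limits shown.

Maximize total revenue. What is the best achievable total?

9241

Filling by ratio: 2×plastic granulate + solar modules for 8368, with 3 m³ left unused.
Dropping solar modules frees 2 m³; slotting in furniture crates (5 m³) lifts the total to 9241 at 13 m³.
That's the maximum — no swap from here does better than 9241.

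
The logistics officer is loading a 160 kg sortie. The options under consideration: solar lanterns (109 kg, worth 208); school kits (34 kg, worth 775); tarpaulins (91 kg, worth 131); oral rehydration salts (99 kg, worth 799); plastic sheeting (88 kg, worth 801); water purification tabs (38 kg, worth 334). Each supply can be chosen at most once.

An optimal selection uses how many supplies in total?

The maximum people served within 160 kg is 1910.
For example school kits + plastic sheeting + water purification tabs achieves it, using 160 kg.
All optima have 3 supplies.

3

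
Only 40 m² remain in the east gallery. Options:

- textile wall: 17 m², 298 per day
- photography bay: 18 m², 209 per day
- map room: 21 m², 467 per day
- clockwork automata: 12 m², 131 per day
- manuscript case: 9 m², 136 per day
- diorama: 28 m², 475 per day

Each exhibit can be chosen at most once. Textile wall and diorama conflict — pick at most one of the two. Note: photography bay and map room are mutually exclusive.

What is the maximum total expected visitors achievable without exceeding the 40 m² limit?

765

Ranking by ratio (expected visitors/m²): map room 22.24, textile wall 17.53, diorama 16.96.
Taking textile wall + map room: 38 m² used, 765 in expected visitors.
No other feasible combination exceeds 765.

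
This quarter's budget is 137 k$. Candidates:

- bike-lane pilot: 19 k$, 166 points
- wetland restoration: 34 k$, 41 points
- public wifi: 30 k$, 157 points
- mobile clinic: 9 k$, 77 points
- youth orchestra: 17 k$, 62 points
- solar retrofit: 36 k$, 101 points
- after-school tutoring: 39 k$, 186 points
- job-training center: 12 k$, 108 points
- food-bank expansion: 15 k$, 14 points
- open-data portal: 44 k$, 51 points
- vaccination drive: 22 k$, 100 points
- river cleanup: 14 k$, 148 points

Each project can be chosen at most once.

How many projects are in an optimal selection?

6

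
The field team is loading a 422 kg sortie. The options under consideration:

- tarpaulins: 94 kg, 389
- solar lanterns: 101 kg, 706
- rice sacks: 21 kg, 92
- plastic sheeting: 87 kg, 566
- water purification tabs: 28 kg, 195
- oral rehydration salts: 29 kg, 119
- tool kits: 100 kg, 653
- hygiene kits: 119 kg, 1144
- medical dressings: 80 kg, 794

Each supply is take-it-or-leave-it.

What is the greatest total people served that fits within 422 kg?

3405

Taking solar lanterns + plastic sheeting + water purification tabs + hygiene kits + medical dressings: 415 kg used, 3405 in people served.
Next best is solar lanterns + rice sacks + tool kits + hygiene kits + medical dressings at 3389 (421 kg) — short by 16.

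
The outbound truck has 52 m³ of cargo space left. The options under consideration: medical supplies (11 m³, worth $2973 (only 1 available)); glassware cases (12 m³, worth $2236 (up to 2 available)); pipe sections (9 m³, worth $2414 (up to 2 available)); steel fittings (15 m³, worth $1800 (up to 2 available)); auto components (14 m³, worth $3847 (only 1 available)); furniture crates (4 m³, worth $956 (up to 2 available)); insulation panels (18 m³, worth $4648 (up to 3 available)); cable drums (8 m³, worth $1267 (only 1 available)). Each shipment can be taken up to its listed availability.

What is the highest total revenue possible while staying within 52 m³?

13882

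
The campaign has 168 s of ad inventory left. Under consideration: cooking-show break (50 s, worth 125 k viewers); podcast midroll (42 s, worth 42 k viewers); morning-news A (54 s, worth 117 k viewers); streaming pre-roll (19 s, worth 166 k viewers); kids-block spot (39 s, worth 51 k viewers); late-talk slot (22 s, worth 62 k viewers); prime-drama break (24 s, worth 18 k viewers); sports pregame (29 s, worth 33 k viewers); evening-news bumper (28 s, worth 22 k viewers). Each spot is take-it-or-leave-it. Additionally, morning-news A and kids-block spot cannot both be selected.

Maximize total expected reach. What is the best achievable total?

The ratio ordering already packs tightly: cooking-show break + morning-news A + streaming pre-roll + late-talk slot, 145 s, 470.
That's the maximum — no feasible swap from here does better than 470.

470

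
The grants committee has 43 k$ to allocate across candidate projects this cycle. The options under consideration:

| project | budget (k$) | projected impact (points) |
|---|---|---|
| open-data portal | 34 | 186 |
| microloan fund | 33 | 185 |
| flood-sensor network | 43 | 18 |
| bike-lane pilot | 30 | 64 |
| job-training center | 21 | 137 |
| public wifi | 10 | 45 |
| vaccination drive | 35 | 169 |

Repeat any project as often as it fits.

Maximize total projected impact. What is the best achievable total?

274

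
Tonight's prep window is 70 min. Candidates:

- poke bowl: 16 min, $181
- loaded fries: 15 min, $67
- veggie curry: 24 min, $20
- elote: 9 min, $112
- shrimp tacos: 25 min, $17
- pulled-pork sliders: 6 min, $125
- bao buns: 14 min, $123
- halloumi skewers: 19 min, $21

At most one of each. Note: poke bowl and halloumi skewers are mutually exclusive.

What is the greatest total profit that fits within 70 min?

Poke bowl + loaded fries + elote + pulled-pork sliders + bao buns uses 60 of the 70 min and totals 608.
Every other selection either busts 70 min or breaks a pairing rule or fails to beat 608.

608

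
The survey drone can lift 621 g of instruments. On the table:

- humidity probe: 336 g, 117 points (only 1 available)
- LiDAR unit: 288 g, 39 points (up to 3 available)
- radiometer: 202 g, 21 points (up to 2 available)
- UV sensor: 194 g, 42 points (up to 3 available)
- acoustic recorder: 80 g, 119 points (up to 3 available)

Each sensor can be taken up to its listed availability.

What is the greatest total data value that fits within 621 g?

474

The ratio ordering already packs tightly: humidity probe + 3×acoustic recorder, 576 g, 474.
Every other selection either busts 621 g or exceeds an availability limit or fails to beat 474.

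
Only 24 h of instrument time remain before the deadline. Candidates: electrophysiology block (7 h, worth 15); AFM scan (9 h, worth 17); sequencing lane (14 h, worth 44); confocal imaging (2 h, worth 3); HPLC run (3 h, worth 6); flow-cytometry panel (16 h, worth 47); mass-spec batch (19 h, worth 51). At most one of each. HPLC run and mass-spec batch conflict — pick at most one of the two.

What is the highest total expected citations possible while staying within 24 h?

By expected citations per h: sequencing lane 3.14, flow-cytometry panel 2.94, mass-spec batch 2.68 lead.
Taking electrophysiology block + sequencing lane + HPLC run: 24 h used, 65 in expected citations.
The closest alternative, electrophysiology block + sequencing lane + confocal imaging, reaches only 62.

65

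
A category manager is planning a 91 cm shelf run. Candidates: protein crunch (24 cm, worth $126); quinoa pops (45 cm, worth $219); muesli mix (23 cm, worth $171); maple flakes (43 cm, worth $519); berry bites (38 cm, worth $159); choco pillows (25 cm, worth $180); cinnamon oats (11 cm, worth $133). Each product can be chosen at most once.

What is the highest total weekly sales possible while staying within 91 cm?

By weekly sales per cm: cinnamon oats 12.09, maple flakes 12.07, muesli mix 7.43 lead.
Greedy by ratio would take muesli mix + maple flakes + cinnamon oats: 77 cm used, total 823.
The 11 cm tied up in cinnamon oats is better spent on choco pillows — total rises to 870 (91 cm).
The closest alternative, maple flakes + choco pillows + cinnamon oats, reaches only 832.

870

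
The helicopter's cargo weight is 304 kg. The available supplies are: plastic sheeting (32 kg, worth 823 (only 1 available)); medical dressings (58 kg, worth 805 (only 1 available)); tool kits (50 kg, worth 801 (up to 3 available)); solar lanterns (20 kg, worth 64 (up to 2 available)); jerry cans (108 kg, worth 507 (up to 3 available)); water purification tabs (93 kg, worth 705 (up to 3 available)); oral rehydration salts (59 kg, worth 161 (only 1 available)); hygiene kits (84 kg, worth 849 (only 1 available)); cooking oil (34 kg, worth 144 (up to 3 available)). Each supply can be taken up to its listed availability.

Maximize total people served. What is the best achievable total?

Taking plastic sheeting + medical dressings + 3×tool kits + solar lanterns + cooking oil: 294 kg used, 4239 in people served.

4239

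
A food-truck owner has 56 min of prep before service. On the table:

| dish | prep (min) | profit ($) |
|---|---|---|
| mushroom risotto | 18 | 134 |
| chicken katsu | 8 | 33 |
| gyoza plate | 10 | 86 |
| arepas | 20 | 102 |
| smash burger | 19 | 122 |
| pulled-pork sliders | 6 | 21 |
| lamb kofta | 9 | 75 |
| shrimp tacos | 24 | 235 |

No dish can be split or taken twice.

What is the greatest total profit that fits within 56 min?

Density check — shrimp tacos 9.79, gyoza plate 8.60, lamb kofta 8.33, mushroom risotto 7.44 are the best per min.
Taking the top-ratio dishes first gives chicken katsu + gyoza plate + lamb kofta + shrimp tacos for 429 (51 min).
Replace chicken katsu and lamb kofta with mushroom risotto: the trade gains 26 net, giving 455 at 52 min.
An exhaustive check of the 256 subsets confirms 455.

455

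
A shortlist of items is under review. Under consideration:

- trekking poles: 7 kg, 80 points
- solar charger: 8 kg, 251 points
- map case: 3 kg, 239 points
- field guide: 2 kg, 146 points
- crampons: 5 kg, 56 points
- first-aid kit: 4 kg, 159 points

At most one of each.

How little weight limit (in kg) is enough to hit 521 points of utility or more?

9

Minimise kg subject to total utility ≥ 521.
Taking map case + field guide + first-aid kit gives 544 (≥ 521) for 9 kg.
No combination under 9 kg hits 521.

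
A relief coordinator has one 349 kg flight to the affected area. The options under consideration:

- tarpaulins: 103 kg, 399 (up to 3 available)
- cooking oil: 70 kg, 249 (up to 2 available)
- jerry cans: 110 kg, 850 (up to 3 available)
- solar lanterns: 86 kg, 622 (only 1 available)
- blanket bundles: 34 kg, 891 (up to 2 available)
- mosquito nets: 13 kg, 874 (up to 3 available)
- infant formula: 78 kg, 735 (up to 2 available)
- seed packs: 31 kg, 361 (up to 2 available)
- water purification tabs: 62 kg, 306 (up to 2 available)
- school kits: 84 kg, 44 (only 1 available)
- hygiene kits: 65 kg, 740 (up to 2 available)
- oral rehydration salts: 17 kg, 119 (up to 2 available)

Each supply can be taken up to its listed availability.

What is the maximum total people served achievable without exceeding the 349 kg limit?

Density check — mosquito nets 67.23, blanket bundles 26.21, seed packs 11.65 are the best per kg.
Filling by ratio: 2×blanket bundles + 3×mosquito nets + 2×seed packs + 2×hygiene kits + 2×oral rehydration salts for 6844, with 16 kg left unused.
Replace seed packs and 2×oral rehydration salts with infant formula: the trade gains 136 net, giving 6980 at 346 kg.
Nothing else within 349 kg beats 6980.

6980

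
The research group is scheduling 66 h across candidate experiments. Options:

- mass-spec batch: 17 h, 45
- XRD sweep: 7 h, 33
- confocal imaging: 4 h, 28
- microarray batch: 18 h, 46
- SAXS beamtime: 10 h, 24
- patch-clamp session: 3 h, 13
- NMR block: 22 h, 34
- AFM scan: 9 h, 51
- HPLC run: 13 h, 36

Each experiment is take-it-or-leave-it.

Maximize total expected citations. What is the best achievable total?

231

Greedy by ratio would take mass-spec batch + XRD sweep + confocal imaging + SAXS beamtime + patch-clamp session + AFM scan + HPLC run: 63 h used, total 230.
Replace mass-spec batch with microarray batch: the trade gains 1 net, giving 231 at 64 h.
The closest alternative, mass-spec batch + XRD sweep + confocal imaging + SAXS beamtime + patch-clamp session + AFM scan + HPLC run, reaches only 230.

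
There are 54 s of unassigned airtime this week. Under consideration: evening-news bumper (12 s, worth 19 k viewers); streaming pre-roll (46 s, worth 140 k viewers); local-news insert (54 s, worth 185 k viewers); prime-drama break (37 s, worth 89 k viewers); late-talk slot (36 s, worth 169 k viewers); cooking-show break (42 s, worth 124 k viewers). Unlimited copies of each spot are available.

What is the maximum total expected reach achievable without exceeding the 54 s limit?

The ratio ordering already packs tightly: evening-news bumper + late-talk slot, 48 s, 188.
Every other selection either busts 54 s or fails to beat 188.

188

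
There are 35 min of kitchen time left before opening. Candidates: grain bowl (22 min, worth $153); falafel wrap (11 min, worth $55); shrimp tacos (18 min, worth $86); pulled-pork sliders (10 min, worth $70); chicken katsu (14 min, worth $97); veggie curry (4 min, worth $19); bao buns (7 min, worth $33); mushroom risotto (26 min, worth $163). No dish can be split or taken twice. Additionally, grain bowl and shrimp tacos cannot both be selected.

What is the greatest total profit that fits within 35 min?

223

The ratio ordering already packs tightly: grain bowl + pulled-pork sliders, 32 min, 223.
Nothing else feasible within 35 min beats 223.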